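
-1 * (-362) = 362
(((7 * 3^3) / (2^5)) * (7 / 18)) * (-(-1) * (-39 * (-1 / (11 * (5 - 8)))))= -1911 / 704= -2.71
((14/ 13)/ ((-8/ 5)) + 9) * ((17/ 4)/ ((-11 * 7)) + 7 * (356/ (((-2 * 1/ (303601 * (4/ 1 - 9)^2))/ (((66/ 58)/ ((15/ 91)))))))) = -8706947720158041/ 16016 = -543640591917.96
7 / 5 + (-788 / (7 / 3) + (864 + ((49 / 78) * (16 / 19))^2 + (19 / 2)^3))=1385.34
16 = 16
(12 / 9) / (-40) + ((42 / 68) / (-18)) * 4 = -29 / 170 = -0.17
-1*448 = -448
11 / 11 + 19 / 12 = 31 / 12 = 2.58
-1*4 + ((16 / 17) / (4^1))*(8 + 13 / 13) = -32 / 17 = -1.88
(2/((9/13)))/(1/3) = 26/3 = 8.67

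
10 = 10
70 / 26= 2.69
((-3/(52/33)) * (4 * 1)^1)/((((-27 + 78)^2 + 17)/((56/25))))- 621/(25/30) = -4117266/5525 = -745.21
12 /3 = 4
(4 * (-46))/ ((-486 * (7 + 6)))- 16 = -50452/ 3159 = -15.97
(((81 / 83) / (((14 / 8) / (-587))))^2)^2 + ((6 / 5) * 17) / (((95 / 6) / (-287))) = 621478403552577790938276 / 54125028642475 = 11482273896.94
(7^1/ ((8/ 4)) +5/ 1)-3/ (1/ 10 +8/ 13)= 267/ 62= 4.31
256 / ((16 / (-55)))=-880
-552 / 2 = -276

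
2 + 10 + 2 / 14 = 85 / 7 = 12.14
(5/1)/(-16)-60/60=-21/16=-1.31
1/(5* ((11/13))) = 13/55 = 0.24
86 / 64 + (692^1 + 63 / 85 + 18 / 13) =24591803 / 35360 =695.47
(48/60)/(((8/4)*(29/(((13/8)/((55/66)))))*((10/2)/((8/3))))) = 52/3625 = 0.01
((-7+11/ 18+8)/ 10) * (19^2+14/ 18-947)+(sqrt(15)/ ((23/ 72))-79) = -280723/ 1620+72 * sqrt(15)/ 23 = -161.16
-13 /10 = -1.30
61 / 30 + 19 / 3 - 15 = -6.63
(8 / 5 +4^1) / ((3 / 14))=392 / 15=26.13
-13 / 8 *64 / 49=-2.12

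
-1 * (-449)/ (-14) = -449/ 14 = -32.07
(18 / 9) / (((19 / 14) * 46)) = 14 / 437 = 0.03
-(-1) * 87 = 87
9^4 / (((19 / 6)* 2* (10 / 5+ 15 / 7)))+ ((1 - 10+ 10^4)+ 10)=5648332 / 551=10251.06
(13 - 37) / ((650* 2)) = -6 / 325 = -0.02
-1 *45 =-45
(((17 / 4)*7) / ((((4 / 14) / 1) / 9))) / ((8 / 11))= 82467 / 64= 1288.55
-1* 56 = -56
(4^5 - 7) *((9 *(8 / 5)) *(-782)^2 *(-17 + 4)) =-582117033888 / 5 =-116423406777.60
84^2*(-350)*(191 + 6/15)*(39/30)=-614485872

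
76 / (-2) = -38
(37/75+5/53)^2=5456896/15800625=0.35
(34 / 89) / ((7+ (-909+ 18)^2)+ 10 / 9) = 153 / 317952589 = 0.00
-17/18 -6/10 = -139/90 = -1.54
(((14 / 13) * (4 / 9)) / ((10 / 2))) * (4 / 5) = 224 / 2925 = 0.08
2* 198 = 396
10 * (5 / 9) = 50 / 9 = 5.56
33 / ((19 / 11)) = 363 / 19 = 19.11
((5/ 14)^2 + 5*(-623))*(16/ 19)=-2442060/ 931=-2623.05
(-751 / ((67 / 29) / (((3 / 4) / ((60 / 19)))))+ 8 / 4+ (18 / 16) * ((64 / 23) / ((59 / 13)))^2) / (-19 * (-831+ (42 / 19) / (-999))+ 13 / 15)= -245780304885117 / 51897727051718944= -0.00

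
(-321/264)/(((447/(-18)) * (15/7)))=749/32780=0.02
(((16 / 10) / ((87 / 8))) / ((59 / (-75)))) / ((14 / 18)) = -0.24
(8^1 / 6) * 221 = 884 / 3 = 294.67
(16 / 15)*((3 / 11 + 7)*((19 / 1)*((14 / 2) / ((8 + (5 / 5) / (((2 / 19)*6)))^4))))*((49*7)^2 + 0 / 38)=14391.28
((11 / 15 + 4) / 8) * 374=13277 / 60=221.28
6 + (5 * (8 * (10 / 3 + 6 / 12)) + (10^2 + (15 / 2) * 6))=913 / 3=304.33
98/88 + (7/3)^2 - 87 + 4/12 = -31723/396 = -80.11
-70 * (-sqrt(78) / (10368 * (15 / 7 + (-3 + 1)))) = 245 * sqrt(78) / 5184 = 0.42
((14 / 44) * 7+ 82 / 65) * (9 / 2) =44901 / 2860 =15.70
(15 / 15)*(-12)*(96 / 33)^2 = -12288 / 121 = -101.55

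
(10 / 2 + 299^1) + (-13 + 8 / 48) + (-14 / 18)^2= 47267 / 162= 291.77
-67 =-67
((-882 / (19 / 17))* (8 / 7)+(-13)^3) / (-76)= 58879 / 1444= 40.77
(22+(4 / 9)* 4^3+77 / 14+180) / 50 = 4247 / 900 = 4.72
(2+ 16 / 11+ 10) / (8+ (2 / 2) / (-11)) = 148 / 87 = 1.70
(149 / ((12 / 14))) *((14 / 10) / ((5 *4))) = 7301 / 600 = 12.17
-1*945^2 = -893025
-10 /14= -5 /7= -0.71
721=721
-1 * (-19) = 19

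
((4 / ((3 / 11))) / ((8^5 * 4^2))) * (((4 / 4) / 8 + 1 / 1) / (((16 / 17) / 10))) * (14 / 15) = 1309 / 4194304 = 0.00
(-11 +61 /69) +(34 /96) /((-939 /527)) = -10692809 /1036656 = -10.31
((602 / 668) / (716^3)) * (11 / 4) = 3311 / 490394425856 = 0.00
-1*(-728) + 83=811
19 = 19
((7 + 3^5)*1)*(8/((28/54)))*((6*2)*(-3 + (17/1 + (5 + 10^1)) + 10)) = 1805142.86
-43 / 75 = -0.57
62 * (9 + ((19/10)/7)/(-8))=155651/280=555.90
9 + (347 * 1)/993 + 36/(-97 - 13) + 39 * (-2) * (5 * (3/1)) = -63406804/54615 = -1160.98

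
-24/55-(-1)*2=86/55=1.56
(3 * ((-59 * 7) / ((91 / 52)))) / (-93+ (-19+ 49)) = 236 / 21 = 11.24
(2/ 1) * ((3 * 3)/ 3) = 6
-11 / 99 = -1 / 9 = -0.11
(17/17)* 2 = 2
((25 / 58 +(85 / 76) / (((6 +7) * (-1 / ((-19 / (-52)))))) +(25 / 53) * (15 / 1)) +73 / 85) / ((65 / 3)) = 8832197037 / 22962165200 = 0.38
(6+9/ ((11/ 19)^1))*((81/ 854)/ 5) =19197/ 46970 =0.41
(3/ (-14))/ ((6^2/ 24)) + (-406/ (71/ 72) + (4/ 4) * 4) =-202707/ 497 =-407.86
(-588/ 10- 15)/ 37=-369/ 185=-1.99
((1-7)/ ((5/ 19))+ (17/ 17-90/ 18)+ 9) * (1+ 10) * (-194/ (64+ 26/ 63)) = 5982669/ 10145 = 589.72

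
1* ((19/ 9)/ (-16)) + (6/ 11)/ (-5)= -1909/ 7920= -0.24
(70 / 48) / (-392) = -5 / 1344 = -0.00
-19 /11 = -1.73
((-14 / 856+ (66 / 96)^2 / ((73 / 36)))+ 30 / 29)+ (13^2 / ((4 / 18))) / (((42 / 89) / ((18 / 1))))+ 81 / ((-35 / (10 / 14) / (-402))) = 21078920310751 / 710363584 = 29673.42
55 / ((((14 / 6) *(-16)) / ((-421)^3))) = 12312046065 / 112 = 109928982.72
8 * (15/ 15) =8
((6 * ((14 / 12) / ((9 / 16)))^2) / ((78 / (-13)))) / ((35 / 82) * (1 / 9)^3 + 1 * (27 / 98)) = -6300224 / 404359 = -15.58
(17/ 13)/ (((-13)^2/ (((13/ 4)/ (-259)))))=-17/ 175084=-0.00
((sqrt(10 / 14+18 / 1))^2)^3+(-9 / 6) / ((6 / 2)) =4495839 / 686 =6553.70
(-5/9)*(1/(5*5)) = -1/45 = -0.02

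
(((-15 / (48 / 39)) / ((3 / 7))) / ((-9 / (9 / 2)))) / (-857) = -455 / 27424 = -0.02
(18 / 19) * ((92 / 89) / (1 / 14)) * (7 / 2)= 81144 / 1691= 47.99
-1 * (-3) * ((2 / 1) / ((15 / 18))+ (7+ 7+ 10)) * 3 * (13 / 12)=1287 / 5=257.40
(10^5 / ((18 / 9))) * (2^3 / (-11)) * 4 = -1600000 / 11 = -145454.55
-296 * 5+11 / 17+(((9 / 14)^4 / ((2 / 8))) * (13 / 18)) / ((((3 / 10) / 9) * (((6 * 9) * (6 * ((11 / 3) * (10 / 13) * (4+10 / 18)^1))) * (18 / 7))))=-248983719735 / 168305984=-1479.35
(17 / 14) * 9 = 153 / 14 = 10.93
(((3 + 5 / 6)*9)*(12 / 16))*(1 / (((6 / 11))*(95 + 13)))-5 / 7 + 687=2768875 / 4032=686.72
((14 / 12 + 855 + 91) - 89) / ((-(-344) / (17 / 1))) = 87533 / 2064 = 42.41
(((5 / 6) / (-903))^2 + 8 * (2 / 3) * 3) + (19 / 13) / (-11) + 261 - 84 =809603291495 / 4197725532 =192.87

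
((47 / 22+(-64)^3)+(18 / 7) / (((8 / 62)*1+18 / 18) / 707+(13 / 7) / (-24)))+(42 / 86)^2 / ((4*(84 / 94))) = -1700521179909421 / 6486188456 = -262175.73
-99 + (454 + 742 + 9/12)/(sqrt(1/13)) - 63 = -162 + 4787* sqrt(13)/4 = 4152.94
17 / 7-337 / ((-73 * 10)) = 14769 / 5110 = 2.89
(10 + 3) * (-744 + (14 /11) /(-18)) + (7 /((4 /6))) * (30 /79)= -75620716 /7821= -9668.93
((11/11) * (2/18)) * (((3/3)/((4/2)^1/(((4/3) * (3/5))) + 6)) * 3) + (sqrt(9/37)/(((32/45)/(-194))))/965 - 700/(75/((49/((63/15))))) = -16654/153 - 2619 * sqrt(37)/114256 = -108.99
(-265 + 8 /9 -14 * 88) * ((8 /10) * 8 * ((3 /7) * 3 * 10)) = -861760 /7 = -123108.57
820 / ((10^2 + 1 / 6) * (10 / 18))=8856 / 601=14.74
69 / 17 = 4.06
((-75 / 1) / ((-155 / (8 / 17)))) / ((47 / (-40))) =-4800 / 24769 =-0.19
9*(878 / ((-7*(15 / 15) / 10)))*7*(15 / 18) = -65850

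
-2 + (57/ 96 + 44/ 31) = 13/ 992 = 0.01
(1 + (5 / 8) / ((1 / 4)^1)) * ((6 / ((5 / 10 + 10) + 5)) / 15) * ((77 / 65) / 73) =1078 / 735475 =0.00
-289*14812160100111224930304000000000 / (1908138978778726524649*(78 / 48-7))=34245714151457152038862848000000000 / 82049976087485240559907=417376284362.87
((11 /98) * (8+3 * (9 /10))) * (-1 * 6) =-3531 /490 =-7.21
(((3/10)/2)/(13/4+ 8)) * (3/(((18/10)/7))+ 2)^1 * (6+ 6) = 164/75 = 2.19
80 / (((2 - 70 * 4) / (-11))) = 440 / 139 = 3.17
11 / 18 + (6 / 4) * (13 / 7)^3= 31546 / 3087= 10.22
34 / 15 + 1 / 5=37 / 15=2.47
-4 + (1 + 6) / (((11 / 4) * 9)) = -368 / 99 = -3.72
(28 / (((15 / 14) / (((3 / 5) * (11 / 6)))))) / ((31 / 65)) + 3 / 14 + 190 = 1630687 / 6510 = 250.49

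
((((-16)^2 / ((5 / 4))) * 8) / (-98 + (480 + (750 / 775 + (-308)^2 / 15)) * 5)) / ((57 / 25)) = 0.02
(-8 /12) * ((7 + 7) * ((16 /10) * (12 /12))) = -224 /15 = -14.93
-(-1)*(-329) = -329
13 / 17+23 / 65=1236 / 1105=1.12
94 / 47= 2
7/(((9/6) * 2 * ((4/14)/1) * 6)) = 49/36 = 1.36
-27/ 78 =-9/ 26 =-0.35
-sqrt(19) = -4.36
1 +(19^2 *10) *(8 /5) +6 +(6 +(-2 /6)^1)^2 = 52336 /9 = 5815.11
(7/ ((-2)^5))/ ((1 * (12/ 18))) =-0.33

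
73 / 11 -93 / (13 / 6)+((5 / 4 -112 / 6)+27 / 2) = -68989 / 1716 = -40.20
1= 1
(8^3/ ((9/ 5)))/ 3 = 2560/ 27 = 94.81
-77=-77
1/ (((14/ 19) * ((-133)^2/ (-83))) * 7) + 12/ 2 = 547345/ 91238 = 6.00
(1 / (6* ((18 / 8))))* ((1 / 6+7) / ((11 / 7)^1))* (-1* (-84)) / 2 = 4214 / 297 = 14.19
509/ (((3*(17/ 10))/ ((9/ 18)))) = 2545/ 51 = 49.90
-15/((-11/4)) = 60/11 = 5.45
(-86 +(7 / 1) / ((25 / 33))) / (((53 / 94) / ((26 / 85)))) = -4690036 / 112625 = -41.64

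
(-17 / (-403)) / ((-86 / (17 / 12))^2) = 0.00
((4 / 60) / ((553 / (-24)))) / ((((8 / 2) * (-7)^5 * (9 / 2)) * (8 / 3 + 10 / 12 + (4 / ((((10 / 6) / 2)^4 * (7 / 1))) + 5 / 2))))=250 / 187814645109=0.00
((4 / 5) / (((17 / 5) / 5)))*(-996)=-19920 / 17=-1171.76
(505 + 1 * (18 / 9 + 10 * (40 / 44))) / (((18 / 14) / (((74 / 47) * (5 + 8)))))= 38228918 / 4653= 8215.97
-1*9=-9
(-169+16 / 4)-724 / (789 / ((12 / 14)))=-305213 / 1841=-165.79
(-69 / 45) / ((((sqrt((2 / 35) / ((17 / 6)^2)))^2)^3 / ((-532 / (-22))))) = -633150762121325 / 6158592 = -102807713.54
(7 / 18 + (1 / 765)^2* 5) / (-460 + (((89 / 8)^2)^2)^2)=763673706496 / 460757133466346579445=0.00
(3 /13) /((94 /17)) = 51 /1222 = 0.04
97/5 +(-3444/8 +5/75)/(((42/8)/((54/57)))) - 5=-42076/665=-63.27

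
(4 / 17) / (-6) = -2 / 51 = -0.04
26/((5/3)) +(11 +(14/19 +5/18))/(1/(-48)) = -159914/285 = -561.10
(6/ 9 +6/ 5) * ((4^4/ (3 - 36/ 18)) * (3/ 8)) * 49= 43904/ 5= 8780.80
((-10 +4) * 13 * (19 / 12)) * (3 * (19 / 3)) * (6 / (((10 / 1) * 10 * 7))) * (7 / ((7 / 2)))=-40.23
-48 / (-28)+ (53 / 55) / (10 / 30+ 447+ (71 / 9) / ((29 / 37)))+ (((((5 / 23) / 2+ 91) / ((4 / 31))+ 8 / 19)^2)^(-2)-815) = -198750091666397984611666669012579592 / 244379807771003877011365204618355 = -813.28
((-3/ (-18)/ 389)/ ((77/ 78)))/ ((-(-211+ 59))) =0.00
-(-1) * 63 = 63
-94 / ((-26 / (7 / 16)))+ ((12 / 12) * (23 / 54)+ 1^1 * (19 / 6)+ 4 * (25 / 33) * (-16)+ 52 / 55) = -13085723 / 308880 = -42.37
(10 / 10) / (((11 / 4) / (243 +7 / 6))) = 2930 / 33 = 88.79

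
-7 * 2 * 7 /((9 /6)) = -65.33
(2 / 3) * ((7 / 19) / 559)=14 / 31863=0.00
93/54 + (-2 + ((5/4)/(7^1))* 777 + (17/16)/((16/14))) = 160591/1152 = 139.40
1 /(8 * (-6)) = -1 /48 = -0.02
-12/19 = -0.63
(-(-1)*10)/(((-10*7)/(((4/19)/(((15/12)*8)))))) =-2/665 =-0.00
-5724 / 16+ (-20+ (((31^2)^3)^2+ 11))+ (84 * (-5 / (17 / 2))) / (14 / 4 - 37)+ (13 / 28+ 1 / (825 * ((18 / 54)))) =1727009728165178692357648 / 2192575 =787662783788549396.19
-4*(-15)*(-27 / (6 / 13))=-3510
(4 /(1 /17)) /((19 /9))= 612 /19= 32.21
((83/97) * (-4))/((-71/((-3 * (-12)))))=11952/6887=1.74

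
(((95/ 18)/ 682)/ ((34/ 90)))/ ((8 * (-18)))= -475/ 3339072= -0.00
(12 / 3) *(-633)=-2532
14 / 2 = 7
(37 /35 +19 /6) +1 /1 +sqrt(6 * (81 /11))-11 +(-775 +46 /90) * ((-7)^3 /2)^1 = 9 * sqrt(66) /11 +83676013 /630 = 132825.72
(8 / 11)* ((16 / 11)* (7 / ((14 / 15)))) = 7.93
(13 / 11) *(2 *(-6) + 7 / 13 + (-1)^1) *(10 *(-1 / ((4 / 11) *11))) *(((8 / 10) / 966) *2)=108 / 1771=0.06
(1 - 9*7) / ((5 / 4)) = -248 / 5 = -49.60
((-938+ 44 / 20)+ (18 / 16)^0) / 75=-1558 / 125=-12.46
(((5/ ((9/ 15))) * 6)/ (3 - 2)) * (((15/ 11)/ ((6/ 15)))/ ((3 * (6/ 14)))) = 4375/ 33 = 132.58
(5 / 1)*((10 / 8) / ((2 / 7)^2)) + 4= 1289 / 16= 80.56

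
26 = 26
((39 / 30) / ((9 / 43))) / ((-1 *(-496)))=559 / 44640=0.01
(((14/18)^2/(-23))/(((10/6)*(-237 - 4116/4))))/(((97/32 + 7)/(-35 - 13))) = -12544/210304755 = -0.00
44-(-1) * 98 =142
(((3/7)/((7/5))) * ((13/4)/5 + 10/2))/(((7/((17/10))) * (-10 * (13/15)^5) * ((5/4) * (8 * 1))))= -35010225/4075311968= -0.01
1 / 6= 0.17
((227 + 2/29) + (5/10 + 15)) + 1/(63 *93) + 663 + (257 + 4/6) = 395293117/339822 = 1163.24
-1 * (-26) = 26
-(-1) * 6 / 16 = 3 / 8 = 0.38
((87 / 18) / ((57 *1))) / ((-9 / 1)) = -29 / 3078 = -0.01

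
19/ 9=2.11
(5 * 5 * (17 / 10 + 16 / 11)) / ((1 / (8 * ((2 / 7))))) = 180.26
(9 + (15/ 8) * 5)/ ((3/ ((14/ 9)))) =343/ 36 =9.53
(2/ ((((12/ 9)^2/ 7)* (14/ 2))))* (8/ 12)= 3/ 4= 0.75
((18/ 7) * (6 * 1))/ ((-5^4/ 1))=-108/ 4375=-0.02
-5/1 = -5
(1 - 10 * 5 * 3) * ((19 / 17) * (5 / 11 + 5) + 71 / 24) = -6054913 / 4488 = -1349.13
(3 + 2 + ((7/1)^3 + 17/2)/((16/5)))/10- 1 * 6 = 5.48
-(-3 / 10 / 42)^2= -1 / 19600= -0.00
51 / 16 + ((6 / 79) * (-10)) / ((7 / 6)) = 22443 / 8848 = 2.54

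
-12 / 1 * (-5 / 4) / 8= 15 / 8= 1.88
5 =5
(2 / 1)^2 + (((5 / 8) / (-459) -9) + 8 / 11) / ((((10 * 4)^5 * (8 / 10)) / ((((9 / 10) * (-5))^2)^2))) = 7843267267699 / 1960837120000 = 4.00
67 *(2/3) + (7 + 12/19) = 2981/57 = 52.30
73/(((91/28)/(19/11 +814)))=2620116/143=18322.49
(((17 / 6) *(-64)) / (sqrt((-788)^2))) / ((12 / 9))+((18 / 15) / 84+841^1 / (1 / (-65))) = -753832533 / 13790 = -54665.16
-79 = -79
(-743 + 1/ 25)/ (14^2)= -9287/ 2450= -3.79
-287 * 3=-861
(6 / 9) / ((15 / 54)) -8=-28 / 5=-5.60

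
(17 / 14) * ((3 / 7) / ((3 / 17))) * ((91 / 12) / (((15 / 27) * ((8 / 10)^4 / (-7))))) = -1408875 / 2048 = -687.93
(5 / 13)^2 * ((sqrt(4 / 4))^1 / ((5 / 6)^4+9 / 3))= 32400 / 762697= 0.04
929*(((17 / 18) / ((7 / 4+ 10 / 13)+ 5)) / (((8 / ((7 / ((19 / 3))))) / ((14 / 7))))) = 84539 / 2622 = 32.24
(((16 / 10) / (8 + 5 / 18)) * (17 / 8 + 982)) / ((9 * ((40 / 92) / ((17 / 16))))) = 3078343 / 59600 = 51.65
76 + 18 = 94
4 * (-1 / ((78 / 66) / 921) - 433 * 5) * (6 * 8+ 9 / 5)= -586506.09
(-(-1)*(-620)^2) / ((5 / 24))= 1845120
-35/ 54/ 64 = -0.01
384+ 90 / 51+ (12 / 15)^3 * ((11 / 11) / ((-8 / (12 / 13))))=10655118 / 27625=385.71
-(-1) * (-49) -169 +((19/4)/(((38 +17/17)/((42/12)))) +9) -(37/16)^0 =-65387/312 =-209.57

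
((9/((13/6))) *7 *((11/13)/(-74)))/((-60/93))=64449/125060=0.52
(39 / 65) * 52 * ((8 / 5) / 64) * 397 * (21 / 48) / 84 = 5161 / 3200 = 1.61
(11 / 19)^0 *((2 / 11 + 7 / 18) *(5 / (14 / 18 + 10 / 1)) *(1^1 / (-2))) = -565 / 4268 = -0.13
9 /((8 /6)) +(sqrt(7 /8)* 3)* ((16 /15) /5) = 4* sqrt(14) /25 +27 /4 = 7.35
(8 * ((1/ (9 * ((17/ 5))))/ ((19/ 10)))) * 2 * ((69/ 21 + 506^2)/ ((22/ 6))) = 477940000/ 24871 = 19216.76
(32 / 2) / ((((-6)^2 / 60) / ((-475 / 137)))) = -38000 / 411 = -92.46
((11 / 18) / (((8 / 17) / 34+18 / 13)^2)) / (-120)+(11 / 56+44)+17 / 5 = 3972944783351 / 83476056384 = 47.59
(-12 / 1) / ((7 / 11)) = -18.86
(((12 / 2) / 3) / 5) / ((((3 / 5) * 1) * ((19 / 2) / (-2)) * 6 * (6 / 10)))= -20 / 513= -0.04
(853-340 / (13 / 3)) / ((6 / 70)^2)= 105423.29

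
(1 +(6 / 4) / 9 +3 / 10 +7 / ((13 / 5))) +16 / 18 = 2953 / 585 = 5.05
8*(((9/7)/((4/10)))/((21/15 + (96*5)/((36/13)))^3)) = 607500/126037303427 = 0.00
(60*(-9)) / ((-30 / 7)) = 126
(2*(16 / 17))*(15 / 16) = 30 / 17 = 1.76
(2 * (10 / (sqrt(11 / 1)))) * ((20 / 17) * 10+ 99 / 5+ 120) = 51532 * sqrt(11) / 187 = 913.97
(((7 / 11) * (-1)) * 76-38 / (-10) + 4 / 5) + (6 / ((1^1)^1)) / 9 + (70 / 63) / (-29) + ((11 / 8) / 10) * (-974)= -20333603 / 114840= -177.06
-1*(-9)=9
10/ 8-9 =-31/ 4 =-7.75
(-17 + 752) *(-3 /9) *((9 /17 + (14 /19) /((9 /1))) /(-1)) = 435365 /2907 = 149.76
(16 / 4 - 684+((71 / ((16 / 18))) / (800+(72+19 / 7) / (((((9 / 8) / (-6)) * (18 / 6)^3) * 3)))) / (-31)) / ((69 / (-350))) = 3449.29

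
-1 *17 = -17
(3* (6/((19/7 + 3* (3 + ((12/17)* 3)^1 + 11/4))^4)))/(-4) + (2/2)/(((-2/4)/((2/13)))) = -98505740884726660/320133897488358733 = -0.31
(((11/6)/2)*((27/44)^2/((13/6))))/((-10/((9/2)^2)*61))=-59049/11165440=-0.01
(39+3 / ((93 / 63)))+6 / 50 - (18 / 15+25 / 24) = 723737 / 18600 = 38.91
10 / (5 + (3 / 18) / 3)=180 / 91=1.98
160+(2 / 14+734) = 6259 / 7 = 894.14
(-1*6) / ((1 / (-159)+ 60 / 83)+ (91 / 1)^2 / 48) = -1266912 / 36579431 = -0.03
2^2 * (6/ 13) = 24/ 13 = 1.85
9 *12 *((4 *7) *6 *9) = 163296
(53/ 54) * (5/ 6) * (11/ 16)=2915/ 5184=0.56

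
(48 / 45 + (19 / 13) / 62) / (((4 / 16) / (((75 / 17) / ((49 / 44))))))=118360 / 6851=17.28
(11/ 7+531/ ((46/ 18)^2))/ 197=306896/ 729491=0.42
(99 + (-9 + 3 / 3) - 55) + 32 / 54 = 988 / 27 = 36.59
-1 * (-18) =18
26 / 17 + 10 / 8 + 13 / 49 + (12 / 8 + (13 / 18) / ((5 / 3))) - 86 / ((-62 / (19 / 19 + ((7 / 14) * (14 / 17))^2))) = 173849141 / 26339460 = 6.60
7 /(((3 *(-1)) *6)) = -7 /18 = -0.39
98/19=5.16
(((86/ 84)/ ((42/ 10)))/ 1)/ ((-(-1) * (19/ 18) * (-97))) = -215/ 90307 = -0.00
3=3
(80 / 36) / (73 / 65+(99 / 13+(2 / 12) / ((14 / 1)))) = 36400 / 143331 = 0.25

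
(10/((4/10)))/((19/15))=375/19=19.74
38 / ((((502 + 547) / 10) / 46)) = 17480 / 1049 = 16.66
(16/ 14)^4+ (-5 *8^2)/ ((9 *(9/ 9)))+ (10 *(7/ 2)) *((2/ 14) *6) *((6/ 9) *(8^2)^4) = 335544286.15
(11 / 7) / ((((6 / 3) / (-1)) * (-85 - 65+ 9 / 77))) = 121 / 23082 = 0.01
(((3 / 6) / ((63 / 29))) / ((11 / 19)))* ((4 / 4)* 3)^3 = 1653 / 154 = 10.73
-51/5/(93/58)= -986/155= -6.36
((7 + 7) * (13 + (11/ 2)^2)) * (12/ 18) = 1211/ 3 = 403.67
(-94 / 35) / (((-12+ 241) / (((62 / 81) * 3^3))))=-5828 / 24045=-0.24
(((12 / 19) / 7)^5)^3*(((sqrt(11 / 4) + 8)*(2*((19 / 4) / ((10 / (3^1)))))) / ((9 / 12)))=7703510787293184*sqrt(11) / 18966666938049707442800791575515 + 123256172596690944 / 18966666938049707442800791575515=0.00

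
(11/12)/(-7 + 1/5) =-55/408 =-0.13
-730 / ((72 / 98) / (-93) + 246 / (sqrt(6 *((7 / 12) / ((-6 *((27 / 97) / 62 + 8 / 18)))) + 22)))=-1627762577843465 *sqrt(22) / 565487361902646-557766599915 / 282743680951323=-13.50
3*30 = 90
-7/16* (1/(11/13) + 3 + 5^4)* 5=-242235/176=-1376.34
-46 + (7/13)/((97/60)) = -57586/1261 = -45.67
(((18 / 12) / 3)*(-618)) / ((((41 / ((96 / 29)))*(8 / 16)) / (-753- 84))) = 41764.12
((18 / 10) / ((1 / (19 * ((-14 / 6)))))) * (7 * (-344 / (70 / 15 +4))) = 1441188 / 65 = 22172.12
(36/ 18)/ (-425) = -2/ 425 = -0.00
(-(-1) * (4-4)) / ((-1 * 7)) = 0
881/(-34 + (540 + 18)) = 881/524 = 1.68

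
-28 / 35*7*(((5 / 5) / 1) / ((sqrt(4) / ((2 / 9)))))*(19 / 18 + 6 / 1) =-1778 / 405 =-4.39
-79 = -79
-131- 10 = -141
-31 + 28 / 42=-91 / 3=-30.33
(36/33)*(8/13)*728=5376/11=488.73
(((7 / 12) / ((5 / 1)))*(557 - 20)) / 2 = 1253 / 40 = 31.32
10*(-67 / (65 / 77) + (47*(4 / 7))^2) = 4089138 / 637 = 6419.37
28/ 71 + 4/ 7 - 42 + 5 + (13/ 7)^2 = -113364/ 3479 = -32.59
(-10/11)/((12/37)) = -185/66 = -2.80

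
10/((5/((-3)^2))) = 18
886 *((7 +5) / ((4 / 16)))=42528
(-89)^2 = 7921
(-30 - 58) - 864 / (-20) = -224 / 5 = -44.80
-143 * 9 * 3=-3861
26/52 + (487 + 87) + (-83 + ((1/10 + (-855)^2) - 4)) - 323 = 731189.60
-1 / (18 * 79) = -1 / 1422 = -0.00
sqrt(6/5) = 1.10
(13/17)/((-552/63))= -273/3128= -0.09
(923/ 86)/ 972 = 923/ 83592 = 0.01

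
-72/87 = -24/29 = -0.83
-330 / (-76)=165 / 38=4.34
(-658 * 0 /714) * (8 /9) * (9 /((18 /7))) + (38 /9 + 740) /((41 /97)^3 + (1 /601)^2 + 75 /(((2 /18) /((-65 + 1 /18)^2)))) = 8832207860114216 /33787374381389221059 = 0.00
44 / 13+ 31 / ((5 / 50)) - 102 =2748 / 13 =211.38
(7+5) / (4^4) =3 / 64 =0.05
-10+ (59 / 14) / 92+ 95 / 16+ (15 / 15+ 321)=819125 / 2576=317.98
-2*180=-360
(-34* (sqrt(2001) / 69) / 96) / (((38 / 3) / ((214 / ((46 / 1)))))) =-1819* sqrt(2001) / 964896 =-0.08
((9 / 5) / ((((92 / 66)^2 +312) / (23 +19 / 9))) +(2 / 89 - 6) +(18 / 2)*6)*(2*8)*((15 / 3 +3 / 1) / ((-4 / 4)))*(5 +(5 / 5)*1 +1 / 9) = -2579443759552 / 68462271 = -37676.87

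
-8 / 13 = -0.62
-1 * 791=-791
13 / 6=2.17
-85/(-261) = 85/261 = 0.33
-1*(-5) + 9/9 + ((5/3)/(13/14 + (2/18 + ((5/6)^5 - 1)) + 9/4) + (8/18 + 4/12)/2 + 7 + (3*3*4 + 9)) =155611817/2637126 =59.01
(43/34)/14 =43/476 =0.09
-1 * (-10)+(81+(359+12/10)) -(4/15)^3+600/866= 660357188/1461375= 451.87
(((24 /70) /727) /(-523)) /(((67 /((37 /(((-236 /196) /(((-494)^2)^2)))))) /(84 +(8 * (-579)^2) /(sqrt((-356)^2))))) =125484936621472681344 /668841057785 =187615480.78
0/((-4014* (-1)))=0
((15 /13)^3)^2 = 11390625 /4826809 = 2.36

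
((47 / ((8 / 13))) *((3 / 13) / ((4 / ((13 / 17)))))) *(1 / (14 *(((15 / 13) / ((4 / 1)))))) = 7943 / 9520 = 0.83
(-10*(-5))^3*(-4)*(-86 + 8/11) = 469000000/11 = 42636363.64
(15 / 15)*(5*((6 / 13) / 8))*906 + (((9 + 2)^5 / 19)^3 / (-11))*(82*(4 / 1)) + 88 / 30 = -48577598711261238449 / 2675010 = -18159782098482.34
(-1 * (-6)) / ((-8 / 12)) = -9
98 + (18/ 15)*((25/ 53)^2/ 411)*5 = 37714884/ 384833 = 98.00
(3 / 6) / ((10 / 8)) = 2 / 5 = 0.40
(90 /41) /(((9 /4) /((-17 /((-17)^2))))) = -0.06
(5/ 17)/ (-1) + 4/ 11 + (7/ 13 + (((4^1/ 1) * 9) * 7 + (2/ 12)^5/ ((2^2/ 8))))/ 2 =2388241423/ 18903456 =126.34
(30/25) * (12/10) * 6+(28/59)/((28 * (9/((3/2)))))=76489/8850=8.64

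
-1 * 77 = -77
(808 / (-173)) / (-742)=404 / 64183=0.01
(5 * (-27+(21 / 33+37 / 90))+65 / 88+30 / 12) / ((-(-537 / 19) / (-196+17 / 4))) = 1460316611 / 1701216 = 858.40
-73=-73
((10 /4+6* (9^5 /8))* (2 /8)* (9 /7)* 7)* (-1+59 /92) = -52615629 /1472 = -35744.31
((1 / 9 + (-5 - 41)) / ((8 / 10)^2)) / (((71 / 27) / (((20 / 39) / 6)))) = -51625 / 22152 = -2.33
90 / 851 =0.11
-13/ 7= -1.86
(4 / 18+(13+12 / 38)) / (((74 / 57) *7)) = 2315 / 1554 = 1.49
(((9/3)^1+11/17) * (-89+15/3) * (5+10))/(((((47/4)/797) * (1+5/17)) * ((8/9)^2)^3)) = -4136048527905/8470528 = -488286.98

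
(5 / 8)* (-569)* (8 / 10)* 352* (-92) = 9213248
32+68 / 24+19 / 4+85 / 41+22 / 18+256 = 441145 / 1476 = 298.88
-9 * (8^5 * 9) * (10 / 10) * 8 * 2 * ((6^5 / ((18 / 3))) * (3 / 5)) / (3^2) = -18345885696 / 5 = -3669177139.20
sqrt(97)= 9.85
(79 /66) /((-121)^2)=79 /966306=0.00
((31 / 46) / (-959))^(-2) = 1946044996 / 961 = 2025020.81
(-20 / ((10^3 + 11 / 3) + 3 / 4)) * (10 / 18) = -400 / 36159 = -0.01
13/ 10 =1.30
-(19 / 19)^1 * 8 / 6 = -4 / 3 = -1.33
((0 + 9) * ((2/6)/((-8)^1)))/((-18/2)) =1/24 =0.04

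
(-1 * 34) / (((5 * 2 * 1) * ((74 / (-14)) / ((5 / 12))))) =119 / 444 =0.27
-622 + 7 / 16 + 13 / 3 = -29627 / 48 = -617.23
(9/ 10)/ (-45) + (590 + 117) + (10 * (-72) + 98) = 4249/ 50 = 84.98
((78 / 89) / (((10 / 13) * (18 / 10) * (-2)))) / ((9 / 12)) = -338 / 801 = -0.42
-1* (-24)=24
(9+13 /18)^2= 30625 /324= 94.52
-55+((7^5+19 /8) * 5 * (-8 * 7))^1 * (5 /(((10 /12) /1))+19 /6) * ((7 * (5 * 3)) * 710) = -3216389859430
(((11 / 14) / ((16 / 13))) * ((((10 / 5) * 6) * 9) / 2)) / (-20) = -3861 / 2240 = -1.72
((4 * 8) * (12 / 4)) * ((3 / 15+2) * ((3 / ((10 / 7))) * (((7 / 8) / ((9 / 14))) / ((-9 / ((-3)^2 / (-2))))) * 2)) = 15092 / 25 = 603.68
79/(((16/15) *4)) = 1185/64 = 18.52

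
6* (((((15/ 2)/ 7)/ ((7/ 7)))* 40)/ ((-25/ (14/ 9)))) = -16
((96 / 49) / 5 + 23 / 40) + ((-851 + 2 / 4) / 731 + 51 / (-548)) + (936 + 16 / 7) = 36823494699 / 39257624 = 938.00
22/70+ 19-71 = -1809/35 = -51.69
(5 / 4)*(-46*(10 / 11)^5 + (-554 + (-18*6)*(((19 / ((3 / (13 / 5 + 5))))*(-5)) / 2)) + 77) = 10057987345 / 644204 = 15613.05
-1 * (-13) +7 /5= 72 /5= 14.40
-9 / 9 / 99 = -1 / 99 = -0.01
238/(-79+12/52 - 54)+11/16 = -15259/13808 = -1.11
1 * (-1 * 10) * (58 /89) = -580 /89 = -6.52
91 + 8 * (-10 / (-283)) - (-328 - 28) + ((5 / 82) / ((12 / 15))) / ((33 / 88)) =15576538 / 34809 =447.49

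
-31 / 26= -1.19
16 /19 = 0.84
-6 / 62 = -3 / 31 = -0.10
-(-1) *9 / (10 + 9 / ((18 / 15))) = 18 / 35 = 0.51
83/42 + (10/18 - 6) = -437/126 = -3.47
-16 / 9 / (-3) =16 / 27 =0.59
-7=-7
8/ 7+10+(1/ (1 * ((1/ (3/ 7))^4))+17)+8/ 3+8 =279788/ 7203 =38.84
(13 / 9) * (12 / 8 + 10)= 299 / 18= 16.61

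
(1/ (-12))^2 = 0.01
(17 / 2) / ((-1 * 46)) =-17 / 92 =-0.18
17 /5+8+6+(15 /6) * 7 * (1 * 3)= 699 /10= 69.90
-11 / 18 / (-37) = 11 / 666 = 0.02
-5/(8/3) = -15/8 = -1.88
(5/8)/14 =0.04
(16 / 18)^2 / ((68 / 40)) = 640 / 1377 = 0.46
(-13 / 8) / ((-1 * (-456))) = -13 / 3648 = -0.00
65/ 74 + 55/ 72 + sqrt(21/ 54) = sqrt(14)/ 6 + 4375/ 2664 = 2.27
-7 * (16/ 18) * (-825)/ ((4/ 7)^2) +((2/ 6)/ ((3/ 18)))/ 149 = 14054437/ 894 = 15720.85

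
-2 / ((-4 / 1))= 0.50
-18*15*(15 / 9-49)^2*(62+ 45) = -64726440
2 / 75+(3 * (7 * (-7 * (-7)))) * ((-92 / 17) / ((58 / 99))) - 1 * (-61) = -349198489 / 36975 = -9444.18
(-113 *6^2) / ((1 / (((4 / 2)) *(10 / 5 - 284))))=2294352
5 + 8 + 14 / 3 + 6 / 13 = 707 / 39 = 18.13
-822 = -822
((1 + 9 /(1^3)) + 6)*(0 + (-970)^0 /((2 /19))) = 152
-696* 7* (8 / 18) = -6496 / 3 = -2165.33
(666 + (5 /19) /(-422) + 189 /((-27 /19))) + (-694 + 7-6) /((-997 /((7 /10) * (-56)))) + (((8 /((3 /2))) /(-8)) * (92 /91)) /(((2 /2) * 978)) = 2698607775311557 /5335839045810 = 505.75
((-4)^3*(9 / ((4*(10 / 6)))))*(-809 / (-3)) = -116496 / 5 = -23299.20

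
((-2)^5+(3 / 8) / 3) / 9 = -85 / 24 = -3.54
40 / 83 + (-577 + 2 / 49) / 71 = -7.64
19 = 19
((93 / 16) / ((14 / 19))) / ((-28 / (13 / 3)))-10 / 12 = -38651 / 18816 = -2.05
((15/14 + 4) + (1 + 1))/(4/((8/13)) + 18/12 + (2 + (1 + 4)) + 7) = 9/28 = 0.32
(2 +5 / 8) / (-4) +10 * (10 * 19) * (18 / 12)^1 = 91179 / 32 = 2849.34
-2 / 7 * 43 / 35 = -86 / 245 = -0.35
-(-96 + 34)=62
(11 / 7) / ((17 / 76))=836 / 119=7.03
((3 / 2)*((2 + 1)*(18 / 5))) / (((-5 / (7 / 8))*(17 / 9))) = -5103 / 3400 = -1.50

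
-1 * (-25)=25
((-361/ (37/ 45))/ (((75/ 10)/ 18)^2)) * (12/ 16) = -350892/ 185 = -1896.71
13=13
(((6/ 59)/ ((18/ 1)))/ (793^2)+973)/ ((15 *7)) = 21660200726/ 2337431733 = 9.27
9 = 9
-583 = -583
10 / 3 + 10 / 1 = 40 / 3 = 13.33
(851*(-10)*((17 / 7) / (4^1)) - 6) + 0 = -72419 / 14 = -5172.79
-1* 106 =-106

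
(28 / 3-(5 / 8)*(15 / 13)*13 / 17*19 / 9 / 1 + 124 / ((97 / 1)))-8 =19095 / 13192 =1.45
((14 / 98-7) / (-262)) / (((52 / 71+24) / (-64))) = -27264 / 402563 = -0.07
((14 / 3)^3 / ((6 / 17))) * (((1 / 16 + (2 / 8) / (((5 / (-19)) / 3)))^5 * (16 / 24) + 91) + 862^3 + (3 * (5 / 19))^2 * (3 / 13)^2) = 1119953329180637401680303703 / 6072396595200000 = 184433495346.12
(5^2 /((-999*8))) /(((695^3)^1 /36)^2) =-6 /166790205179348125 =-0.00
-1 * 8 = -8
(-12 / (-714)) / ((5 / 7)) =0.02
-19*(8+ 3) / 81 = -209 / 81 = -2.58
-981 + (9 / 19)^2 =-354060 / 361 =-980.78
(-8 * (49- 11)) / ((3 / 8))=-2432 / 3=-810.67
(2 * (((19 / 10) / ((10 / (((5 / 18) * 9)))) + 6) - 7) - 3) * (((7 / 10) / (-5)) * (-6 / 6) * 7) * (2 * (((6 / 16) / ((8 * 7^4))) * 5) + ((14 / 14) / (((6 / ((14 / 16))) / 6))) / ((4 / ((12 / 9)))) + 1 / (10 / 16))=-7.51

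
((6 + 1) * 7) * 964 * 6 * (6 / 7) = 242928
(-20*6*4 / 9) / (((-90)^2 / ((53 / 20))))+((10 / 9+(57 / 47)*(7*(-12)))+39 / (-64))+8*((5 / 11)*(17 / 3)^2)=3091452047 / 201009600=15.38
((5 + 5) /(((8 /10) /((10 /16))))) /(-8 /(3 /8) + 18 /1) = -75 /32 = -2.34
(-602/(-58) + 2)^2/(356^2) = 128881/106584976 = 0.00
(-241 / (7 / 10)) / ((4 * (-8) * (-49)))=-1205 / 5488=-0.22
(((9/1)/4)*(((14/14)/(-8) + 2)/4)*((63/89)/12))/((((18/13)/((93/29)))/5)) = 1904175/2642944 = 0.72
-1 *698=-698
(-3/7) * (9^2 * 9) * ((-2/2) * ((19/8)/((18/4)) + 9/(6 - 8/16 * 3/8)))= 80433/124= 648.65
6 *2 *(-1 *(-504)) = 6048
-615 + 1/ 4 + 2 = -2451/ 4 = -612.75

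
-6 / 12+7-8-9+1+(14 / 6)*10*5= 643 / 6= 107.17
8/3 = 2.67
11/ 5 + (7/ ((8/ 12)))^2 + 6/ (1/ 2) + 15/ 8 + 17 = 5733/ 40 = 143.32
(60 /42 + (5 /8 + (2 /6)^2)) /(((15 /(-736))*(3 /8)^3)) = -51390464 /25515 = -2014.13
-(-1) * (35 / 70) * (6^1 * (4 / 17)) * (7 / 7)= 0.71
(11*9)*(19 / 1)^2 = 35739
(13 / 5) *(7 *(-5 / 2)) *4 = -182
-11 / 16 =-0.69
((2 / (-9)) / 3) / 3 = -2 / 81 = -0.02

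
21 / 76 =0.28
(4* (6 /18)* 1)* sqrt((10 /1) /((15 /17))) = 4* sqrt(102) /9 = 4.49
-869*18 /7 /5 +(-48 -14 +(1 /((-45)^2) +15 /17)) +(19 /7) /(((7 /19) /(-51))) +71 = -1370994232 /1686825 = -812.77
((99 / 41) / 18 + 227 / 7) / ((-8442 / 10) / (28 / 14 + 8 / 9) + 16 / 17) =-20653555 / 184751371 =-0.11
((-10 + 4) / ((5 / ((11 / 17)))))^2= 4356 / 7225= 0.60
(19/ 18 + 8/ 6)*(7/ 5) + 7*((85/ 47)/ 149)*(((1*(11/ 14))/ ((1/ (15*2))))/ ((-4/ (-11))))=11158181/ 1260540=8.85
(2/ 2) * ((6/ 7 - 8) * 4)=-200/ 7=-28.57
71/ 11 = 6.45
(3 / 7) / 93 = 1 / 217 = 0.00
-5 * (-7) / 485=7 / 97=0.07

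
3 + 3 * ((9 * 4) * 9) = 975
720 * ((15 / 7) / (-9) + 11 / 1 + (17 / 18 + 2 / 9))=60120 / 7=8588.57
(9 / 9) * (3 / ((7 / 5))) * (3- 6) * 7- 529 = -574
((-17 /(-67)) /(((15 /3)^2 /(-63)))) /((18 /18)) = -1071 /1675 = -0.64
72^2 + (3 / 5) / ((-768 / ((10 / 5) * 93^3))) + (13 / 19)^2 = 907446643 / 231040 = 3927.66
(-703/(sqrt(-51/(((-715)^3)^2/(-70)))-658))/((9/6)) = 51392938025 * sqrt(3570)/17354387592772398917679 + 1765832172198436306250/2479198227538914131097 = 0.71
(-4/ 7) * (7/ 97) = -4/ 97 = -0.04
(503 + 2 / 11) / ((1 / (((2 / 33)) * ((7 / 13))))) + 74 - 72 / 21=957872 / 11011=86.99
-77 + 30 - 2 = -49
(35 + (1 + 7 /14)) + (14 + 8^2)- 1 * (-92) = 413 /2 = 206.50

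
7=7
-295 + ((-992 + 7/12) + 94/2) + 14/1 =-14705/12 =-1225.42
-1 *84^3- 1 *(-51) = -592653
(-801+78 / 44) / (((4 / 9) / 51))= -8070597 / 88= -91711.33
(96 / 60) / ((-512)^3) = -0.00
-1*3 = -3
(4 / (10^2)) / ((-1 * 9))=-0.00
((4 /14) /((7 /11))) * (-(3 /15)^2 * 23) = -506 /1225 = -0.41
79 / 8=9.88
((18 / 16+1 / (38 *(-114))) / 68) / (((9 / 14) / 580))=9891175 / 662796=14.92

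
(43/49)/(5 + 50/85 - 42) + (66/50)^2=32573584/18956875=1.72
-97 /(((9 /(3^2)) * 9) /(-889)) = 86233 /9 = 9581.44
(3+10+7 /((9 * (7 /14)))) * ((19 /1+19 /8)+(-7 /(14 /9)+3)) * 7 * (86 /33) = 2089843 /396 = 5277.38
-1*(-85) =85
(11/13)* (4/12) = 11/39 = 0.28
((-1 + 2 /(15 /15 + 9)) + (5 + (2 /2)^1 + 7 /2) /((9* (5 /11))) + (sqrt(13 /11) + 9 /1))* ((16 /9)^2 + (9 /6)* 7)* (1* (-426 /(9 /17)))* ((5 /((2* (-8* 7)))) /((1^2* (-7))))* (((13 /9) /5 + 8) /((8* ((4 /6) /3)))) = -943512145021 /274337280-996316943* sqrt(143) /33530112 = -3794.57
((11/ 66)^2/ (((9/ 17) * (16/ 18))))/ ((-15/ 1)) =-17/ 4320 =-0.00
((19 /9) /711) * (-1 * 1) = -19 /6399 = -0.00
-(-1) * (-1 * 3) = -3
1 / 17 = 0.06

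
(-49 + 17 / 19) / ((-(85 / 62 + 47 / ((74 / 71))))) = 524179 / 506312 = 1.04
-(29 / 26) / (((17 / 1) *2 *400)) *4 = -29 / 88400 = -0.00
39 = 39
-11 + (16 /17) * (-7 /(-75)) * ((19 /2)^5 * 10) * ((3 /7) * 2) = 4951263 /85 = 58250.15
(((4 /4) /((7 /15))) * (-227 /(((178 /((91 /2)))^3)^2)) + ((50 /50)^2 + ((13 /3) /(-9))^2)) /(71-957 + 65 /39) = -1626630472901290453 /1312331373262628941824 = -0.00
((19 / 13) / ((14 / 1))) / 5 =19 / 910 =0.02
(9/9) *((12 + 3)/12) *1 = 1.25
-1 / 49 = -0.02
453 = 453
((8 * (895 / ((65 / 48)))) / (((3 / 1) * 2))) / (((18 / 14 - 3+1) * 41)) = -80192 / 2665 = -30.09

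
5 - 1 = 4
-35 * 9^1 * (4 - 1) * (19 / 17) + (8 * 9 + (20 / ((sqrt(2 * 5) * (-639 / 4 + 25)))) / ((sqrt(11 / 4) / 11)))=-984.49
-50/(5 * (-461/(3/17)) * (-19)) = -0.00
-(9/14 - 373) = 5213/14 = 372.36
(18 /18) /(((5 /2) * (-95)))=-2 /475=-0.00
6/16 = 3/8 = 0.38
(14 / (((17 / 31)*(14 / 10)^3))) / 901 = 7750 / 750533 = 0.01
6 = 6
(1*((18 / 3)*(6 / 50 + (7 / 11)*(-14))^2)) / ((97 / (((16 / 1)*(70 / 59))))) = 7851498816 / 86560375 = 90.71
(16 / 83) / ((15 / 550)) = 1760 / 249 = 7.07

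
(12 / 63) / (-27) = -4 / 567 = -0.01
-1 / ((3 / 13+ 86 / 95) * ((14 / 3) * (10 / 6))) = -2223 / 19642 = -0.11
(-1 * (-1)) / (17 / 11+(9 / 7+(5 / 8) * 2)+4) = 0.12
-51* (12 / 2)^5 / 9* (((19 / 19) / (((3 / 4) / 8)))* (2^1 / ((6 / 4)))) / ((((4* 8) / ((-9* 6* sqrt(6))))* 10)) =528768* sqrt(6) / 5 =259042.36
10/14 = 5/7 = 0.71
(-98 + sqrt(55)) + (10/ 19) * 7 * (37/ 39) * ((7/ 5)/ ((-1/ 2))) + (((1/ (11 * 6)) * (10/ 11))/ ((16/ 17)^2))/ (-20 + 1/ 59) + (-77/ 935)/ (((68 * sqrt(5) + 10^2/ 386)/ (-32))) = -112380922099040340301/ 1042614740024402688 + 8343776 * sqrt(5)/ 1076492975 + sqrt(55) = -100.35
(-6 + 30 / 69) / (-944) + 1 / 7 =1413 / 9499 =0.15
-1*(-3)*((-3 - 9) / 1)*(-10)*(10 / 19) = 3600 / 19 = 189.47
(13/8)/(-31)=-13/248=-0.05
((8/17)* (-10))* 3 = -14.12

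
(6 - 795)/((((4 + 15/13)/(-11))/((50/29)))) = 5641350/1943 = 2903.42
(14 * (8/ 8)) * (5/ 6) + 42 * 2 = 287/ 3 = 95.67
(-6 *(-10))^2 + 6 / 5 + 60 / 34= 306252 / 85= 3602.96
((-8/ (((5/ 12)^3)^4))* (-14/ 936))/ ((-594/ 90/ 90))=-83216937517056/ 1396484375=-59590.31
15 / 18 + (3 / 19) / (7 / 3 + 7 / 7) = 0.88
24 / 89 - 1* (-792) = 70512 / 89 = 792.27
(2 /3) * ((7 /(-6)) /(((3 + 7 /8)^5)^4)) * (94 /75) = -0.00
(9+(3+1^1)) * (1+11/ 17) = 364/ 17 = 21.41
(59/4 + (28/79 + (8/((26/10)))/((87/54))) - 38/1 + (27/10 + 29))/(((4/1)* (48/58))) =2127349/657280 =3.24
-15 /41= -0.37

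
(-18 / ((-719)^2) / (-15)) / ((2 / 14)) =42 / 2584805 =0.00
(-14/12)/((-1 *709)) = 7/4254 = 0.00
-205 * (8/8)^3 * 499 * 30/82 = -37425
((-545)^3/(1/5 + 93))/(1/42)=-16997255625/233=-72949594.96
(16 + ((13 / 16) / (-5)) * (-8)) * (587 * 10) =101551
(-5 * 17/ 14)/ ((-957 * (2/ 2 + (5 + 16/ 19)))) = 323/ 348348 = 0.00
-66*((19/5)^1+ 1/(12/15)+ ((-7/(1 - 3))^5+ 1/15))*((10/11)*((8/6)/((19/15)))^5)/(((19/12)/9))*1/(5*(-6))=366567840000/47045881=7791.71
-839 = -839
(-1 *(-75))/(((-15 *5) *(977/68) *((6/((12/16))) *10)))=-17/19540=-0.00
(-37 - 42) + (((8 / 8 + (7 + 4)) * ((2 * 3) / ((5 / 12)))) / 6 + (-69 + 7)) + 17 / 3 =-1598 / 15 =-106.53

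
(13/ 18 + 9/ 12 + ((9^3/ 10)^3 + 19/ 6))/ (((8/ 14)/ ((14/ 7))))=24407783057/ 18000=1355987.95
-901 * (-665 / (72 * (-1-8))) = -924.64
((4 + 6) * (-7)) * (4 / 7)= -40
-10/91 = -0.11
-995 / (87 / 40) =-39800 / 87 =-457.47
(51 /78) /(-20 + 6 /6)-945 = -466847 /494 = -945.03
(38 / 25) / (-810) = -19 / 10125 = -0.00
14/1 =14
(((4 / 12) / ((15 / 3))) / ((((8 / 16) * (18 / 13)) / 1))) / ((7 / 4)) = 0.06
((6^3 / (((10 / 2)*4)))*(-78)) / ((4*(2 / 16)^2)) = -67392 / 5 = -13478.40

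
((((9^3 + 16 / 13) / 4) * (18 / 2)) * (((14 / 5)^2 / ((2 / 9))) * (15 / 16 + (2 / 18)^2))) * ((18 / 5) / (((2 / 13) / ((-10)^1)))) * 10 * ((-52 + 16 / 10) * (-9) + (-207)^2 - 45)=-139329333959508 / 25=-5573173358380.32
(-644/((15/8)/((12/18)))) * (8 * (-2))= 164864/45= 3663.64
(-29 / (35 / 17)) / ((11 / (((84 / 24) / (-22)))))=493 / 2420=0.20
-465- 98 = -563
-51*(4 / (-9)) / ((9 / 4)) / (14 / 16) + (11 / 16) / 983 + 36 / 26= 498447347 / 38643696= 12.90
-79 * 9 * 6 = -4266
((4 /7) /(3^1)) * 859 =3436 /21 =163.62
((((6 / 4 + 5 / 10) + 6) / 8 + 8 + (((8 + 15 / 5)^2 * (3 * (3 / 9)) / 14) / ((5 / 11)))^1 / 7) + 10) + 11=16031 / 490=32.72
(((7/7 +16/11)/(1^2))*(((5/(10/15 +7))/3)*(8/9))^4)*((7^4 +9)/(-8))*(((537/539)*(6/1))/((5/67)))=-3699600640000/44797786803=-82.58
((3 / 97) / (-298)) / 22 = -3 / 635932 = -0.00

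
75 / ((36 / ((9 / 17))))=75 / 68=1.10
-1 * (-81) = 81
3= 3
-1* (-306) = 306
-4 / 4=-1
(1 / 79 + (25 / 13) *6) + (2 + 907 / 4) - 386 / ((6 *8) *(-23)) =136425877 / 566904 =240.65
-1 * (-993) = 993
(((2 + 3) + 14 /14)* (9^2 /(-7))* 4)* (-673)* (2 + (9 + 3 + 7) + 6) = 35324424 /7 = 5046346.29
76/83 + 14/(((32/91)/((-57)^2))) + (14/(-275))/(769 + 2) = 36421462598783/281569200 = 129351.73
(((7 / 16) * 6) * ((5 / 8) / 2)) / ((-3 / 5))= -175 / 128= -1.37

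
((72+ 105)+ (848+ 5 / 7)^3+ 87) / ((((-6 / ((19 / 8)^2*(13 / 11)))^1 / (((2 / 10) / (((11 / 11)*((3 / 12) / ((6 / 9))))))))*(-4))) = 984077719110889 / 10866240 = 90562855.15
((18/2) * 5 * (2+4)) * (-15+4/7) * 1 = -27270/7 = -3895.71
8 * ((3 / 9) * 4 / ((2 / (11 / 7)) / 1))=176 / 21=8.38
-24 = -24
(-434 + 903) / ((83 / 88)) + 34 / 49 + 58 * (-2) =1553378 / 4067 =381.95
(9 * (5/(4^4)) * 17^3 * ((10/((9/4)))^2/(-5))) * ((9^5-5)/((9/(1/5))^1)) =-362603965/81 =-4476592.16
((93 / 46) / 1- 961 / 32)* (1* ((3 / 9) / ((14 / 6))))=-2945 / 736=-4.00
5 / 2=2.50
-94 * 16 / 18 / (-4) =188 / 9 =20.89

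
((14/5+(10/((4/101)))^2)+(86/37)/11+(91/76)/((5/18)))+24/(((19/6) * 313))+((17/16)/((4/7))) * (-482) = 24346563704401/387268640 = 62867.38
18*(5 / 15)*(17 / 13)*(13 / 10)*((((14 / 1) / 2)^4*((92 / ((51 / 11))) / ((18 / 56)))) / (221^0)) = 68034736 / 45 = 1511883.02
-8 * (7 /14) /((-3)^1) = 4 /3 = 1.33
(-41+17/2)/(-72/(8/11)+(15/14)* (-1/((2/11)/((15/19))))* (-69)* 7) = -2470/163251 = -0.02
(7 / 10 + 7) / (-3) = -77 / 30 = -2.57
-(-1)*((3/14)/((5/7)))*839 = 2517/10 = 251.70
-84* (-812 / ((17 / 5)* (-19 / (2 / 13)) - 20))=-682080 / 4399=-155.05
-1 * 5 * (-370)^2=-684500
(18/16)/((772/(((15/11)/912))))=45/20652544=0.00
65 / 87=0.75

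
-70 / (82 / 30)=-1050 / 41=-25.61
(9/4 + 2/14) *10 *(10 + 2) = 2010/7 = 287.14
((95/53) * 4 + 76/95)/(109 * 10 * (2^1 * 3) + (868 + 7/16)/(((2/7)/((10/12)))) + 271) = 405504/475419805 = 0.00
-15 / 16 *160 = -150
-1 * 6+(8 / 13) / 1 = -5.38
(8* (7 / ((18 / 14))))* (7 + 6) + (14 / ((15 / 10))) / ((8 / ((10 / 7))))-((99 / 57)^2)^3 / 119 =28602105025408 / 50386138551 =567.66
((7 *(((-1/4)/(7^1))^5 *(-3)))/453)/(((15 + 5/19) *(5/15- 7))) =-57/2153262899200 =-0.00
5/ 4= 1.25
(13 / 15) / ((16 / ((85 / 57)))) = 221 / 2736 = 0.08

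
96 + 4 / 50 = 2402 / 25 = 96.08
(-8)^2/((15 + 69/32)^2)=65536/301401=0.22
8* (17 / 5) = 136 / 5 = 27.20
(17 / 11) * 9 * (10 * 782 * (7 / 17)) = 492660 / 11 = 44787.27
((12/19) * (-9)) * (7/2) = -378/19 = -19.89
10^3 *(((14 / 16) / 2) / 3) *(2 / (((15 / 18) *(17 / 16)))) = 5600 / 17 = 329.41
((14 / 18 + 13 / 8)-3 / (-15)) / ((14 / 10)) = 937 / 504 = 1.86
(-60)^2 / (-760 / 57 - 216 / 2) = -2700 / 91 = -29.67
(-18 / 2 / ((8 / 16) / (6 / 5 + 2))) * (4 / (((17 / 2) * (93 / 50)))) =-7680 / 527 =-14.57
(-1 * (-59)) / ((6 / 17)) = 1003 / 6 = 167.17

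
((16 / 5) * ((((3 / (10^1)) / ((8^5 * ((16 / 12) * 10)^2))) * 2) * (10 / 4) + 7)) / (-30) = -734003227 / 983040000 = -0.75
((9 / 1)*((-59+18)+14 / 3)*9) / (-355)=8.29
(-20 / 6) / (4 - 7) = 10 / 9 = 1.11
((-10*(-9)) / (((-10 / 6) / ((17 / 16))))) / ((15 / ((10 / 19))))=-2.01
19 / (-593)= -19 / 593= -0.03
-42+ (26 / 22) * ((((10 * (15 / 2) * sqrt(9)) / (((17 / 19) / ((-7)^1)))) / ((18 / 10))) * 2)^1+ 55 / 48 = -2352.35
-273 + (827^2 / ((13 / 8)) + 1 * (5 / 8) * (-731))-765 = 419384.51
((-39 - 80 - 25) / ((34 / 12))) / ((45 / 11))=-1056 / 85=-12.42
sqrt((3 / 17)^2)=3 / 17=0.18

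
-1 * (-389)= 389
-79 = -79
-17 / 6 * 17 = -289 / 6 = -48.17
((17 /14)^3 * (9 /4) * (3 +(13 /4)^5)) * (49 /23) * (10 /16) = 82766486025 /42205184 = 1961.05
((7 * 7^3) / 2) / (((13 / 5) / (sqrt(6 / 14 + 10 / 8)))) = 1715 * sqrt(329) / 52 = 598.22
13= 13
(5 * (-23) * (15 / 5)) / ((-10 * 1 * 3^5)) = 23 / 162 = 0.14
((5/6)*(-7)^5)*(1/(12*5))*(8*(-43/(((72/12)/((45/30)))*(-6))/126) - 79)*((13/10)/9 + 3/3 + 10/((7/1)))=16579453457/349920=47380.70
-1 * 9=-9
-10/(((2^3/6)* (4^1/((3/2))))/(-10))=225/8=28.12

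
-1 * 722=-722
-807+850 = 43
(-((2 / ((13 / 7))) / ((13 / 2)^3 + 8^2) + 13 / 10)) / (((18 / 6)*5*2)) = -0.04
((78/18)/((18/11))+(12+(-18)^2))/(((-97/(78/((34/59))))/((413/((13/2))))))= -445599329/14841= -30024.89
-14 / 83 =-0.17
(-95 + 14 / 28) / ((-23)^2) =-189 / 1058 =-0.18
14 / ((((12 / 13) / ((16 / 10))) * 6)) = 4.04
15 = 15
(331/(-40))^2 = 109561/1600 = 68.48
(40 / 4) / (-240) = -1 / 24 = -0.04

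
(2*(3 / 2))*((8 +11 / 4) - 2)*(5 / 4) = 525 / 16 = 32.81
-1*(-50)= 50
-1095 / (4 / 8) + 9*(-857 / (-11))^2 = 6345051 / 121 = 52438.44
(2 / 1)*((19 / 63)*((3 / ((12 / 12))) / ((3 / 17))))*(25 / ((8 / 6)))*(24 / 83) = 32300 / 581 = 55.59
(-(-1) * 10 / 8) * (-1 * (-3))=15 / 4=3.75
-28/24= -7/6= -1.17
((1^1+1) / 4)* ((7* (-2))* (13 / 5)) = -91 / 5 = -18.20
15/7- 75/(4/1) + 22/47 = -21239/1316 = -16.14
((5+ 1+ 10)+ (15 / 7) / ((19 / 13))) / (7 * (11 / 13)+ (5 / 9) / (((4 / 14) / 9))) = 60398 / 80997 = 0.75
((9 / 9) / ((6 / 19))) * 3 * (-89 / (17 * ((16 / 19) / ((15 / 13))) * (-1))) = 481935 / 7072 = 68.15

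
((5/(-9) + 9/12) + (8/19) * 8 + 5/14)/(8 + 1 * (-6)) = 18769/9576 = 1.96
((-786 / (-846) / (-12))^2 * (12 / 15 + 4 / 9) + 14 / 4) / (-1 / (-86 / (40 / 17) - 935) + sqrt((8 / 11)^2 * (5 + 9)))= -7377750131059 / 15132789621960156 + 1448051139359671 * sqrt(14) / 4203552672766710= 1.29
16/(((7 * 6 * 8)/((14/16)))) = 1/24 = 0.04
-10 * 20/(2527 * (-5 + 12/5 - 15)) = 125/27797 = 0.00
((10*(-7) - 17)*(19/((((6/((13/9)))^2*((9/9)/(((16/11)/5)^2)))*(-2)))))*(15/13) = 229216/49005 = 4.68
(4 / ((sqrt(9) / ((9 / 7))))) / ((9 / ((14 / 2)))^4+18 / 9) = 4116 / 11363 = 0.36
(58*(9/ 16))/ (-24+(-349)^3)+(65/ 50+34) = 60022103771/ 1700342920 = 35.30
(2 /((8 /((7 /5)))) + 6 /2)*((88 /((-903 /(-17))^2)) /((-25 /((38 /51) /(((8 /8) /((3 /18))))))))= -476102 /917335125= -0.00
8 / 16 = 0.50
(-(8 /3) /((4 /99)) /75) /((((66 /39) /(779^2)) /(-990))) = 1562008734 /5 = 312401746.80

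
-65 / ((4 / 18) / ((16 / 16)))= -585 / 2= -292.50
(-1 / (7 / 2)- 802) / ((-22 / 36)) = 101088 / 77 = 1312.83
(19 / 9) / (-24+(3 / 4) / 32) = -2432 / 27621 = -0.09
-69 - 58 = -127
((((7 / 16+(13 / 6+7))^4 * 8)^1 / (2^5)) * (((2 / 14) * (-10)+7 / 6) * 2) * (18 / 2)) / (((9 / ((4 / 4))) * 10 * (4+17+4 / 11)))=-5.22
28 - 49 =-21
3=3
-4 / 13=-0.31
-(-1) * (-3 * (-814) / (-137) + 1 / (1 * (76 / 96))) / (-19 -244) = 43110 / 684589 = 0.06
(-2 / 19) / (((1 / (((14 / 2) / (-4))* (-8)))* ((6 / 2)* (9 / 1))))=-28 / 513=-0.05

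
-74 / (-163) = 74 / 163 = 0.45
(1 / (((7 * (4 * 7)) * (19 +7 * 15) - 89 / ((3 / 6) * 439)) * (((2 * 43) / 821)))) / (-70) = -360419 / 64229053560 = -0.00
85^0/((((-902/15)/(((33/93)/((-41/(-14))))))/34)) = -3570/52111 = -0.07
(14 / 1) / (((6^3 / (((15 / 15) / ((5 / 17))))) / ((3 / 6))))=119 / 1080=0.11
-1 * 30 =-30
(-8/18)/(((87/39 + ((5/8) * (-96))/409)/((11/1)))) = -233948/99729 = -2.35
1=1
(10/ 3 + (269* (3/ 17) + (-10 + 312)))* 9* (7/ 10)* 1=377853/ 170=2222.66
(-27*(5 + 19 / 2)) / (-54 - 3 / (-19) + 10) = 14877 / 1666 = 8.93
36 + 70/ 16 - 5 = 283/ 8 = 35.38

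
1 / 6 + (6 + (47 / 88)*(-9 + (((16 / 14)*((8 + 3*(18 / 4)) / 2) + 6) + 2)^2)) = 260065 / 1176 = 221.14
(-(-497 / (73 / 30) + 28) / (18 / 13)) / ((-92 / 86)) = -3596047 / 30222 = -118.99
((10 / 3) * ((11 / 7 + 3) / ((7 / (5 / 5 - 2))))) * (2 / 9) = -640 / 1323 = -0.48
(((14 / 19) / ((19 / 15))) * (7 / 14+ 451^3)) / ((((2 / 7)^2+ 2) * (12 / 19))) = 104882370215 / 2584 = 40589152.56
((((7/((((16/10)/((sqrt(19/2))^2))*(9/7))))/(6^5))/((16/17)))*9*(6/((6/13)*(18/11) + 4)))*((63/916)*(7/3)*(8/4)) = 6523517/405209088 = 0.02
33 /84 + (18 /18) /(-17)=159 /476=0.33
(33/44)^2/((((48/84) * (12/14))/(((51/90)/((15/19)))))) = 15827/19200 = 0.82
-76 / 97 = -0.78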